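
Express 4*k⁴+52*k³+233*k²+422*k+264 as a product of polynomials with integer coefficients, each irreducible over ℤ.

Trying the rational-root candidates, k = −4 is a root, so (k+4) is a factor; dividing leaves 4*k³+36*k²+89*k+66.
Continuing, k = −11/2 is a root, so (2*k+11) divides it; the quotient is 2*k²+7*k+6.
The remaining quadratic factors as (2*k+3)(k+2).

(2*k+11)*(2*k+3)*(k+2)*(k+4)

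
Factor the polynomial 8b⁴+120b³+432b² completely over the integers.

Pull out the common factor 8b², then factor the remaining trinomial.

8b²(b+6)(b+9)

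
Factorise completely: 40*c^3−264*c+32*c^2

8*c*(5*c−11)*(c+3)

Pull out the common factor 8*c, then factor the remaining trinomial.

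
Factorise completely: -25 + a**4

Substitute u = a**2 to get a quadratic in u, then factor.
a**2 - 5 is irreducible over ℤ (5 is not a perfect square).
a**2 + 5 is irreducible over ℤ (always positive, so no real roots).

(a**2 + 5)(a**2 - 5)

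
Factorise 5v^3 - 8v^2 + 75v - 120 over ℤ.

Group as (5v^3 + 75v) + (-8v^2 - 120) = 5v(v^2 + 15) - 8(v^2 + 15).
Both groups share the factor (v^2 + 15).

(5v - 8)(v^2 + 15)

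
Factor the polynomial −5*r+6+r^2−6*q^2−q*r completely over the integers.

Group: −3*q*(2*q+r−2) + (r−3)*(2*q+r−2); both groups contain (2*q+r−2).

−(2*q+r−2)*(3*q−r+3)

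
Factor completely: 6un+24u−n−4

(6u−1)(n+4)

Group as (6un+24u) + (−n−4) = 6u(n+4) − (n+4).
Both groups share the factor (n+4).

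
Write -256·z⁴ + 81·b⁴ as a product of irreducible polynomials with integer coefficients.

(3·b + 4·z)·(3·b - 4·z)·(9·b² + 16·z²)

Difference of squares twice: with A = 3·b and B = 4·z, A⁴ − B⁴ = (A² − B²)(A² + B²), and A² − B² factors again.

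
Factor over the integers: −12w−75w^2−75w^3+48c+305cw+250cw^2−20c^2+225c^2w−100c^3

−(4c−w)(5c+5w+4)(5c−15w−3)

Group: 5c(−20c^2+65cw+12c−15w^2−3w) + (5w+4)(−20c^2+65cw+12c−15w^2−3w); both groups contain (−20c^2+65cw+12c−15w^2−3w), so (5c+5w+4) is a factor with cofactor −20c^2+65cw+12c−15w^2−3w.
The cofactor groups again: −20c^2+65cw+12c−15w^2−3w = −5c(4c−w) + (15w+3)(4c−w); both groups contain (4c−w), giving −(5c−15w−3)(4c−w).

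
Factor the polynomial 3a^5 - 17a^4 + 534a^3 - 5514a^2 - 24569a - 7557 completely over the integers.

(3a + 1)(a + 3)(a - 11)(a^2 + 2a + 229)

Testing divisors of the constant over divisors of the leading coefficient, a = -3 is a root, so (a + 3) is a factor; dividing leaves 3a^4 - 26a^3 + 612a^2 - 7350a - 2519.
Continuing, a = -1/3 is a root, so (3a + 1) is a factor; dividing leaves a^3 - 9a^2 + 207a - 2519.
Then a = 11 is a root, giving the factor (a - 11) and quotient a^2 + 2a + 229.
The quadratic a^2 + 2a + 229 has discriminant -912 < 0 and is irreducible over ℤ.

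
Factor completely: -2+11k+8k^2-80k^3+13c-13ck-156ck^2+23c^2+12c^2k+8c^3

(8c+4k-1)(c+5k+2)(c-4k+1)

Group: 8c(c^2+ck+3c-20k^2-3k+2) + (4k-1)(c^2+ck+3c-20k^2-3k+2); both groups contain (c^2+ck+3c-20k^2-3k+2), so (8c+4k-1) is a factor with cofactor c^2+ck+3c-20k^2-3k+2.
The cofactor groups again: c^2+ck+3c-20k^2-3k+2 = c(c+5k+2) + (-4k+1)(c+5k+2); both groups contain (c+5k+2), giving (c-4k+1)(c+5k+2).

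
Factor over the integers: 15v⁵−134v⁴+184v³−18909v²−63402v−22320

(3v+8)(5v+2)(v−15)(v²+3v+93)

Testing divisors of the constant over divisors of the leading coefficient, v = 15 is a root, so (v−15) is a factor; dividing leaves 15v⁴+91v³+1549v²+4326v+1488.
Then v = −8/3 is a root, so (3v+8) is a factor; dividing leaves 5v³+17v²+471v+186.
Continuing, v = −2/5 is a root, so (5v+2) is a factor; dividing leaves v²+3v+93.
The quadratic v²+3v+93 has discriminant −363 < 0 and is irreducible over ℤ.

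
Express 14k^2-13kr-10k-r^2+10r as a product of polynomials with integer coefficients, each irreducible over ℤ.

(14k+r-10)(k-r)

Group: k(14k+r-10) - r(14k+r-10); both groups contain (14k+r-10).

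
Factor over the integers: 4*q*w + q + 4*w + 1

Group as (4*q*w + q) + (4*w + 1) = q*(4*w + 1) + (4*w + 1).
Both groups share the factor (4*w + 1).

(4*w + 1)*(q + 1)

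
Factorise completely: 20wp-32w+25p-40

Group as (20wp-32w) + (25p-40) = 4w(5p-8) + 5(5p-8).
Both groups share the factor (5p-8).

(4w+5)(5p-8)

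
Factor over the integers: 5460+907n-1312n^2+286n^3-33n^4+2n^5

(2n+3)(n-4)(n-7)(n^2-7n+65)

Among the possible rational roots, n = 4 is a root, so (n-4) is a factor; dividing leaves 2n^4-25n^3+186n^2-568n-1365.
Continuing, n = 7 is a root, giving the factor (n-7) and quotient 2n^3-11n^2+109n+195.
Continuing, n = -3/2 is a root, so (2n+3) is a factor; dividing leaves n^2-7n+65.
The quadratic n^2-7n+65 has discriminant -211 < 0 and is irreducible over ℤ.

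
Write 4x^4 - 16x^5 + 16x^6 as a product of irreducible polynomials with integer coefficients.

Every term has a factor of 4x^4; factoring it out leaves 4x^2 - 4x + 1.
Recognize a perfect-square trinomial with the parts 1 and 2x.

4x^4(2x - 1)^2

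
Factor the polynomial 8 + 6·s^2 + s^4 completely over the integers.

Substitute u = s^2 to get a quadratic in u, then factor.
s^2 + 2 is irreducible over ℤ (always positive, so no real roots).
s^2 + 4 is irreducible over ℤ (sum of squares).

(s^2 + 2)·(s^2 + 4)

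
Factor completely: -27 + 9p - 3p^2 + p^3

(p - 3)(p^2 + 9)

Group as (p^3 + 9p) + (-3p^2 - 27) = p(p^2 + 9) - 3(p^2 + 9).
Both groups share the factor (p^2 + 9).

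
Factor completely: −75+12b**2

Pull out the common factor 3; 4b**2−25 is a difference of squares.

3(2b+5)(2b−5)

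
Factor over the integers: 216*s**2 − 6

Factor out 6, leaving 36*s**2 − 1, which is a difference of two squares.

6*(6*s + 1)*(6*s − 1)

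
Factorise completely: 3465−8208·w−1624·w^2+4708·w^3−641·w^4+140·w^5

Testing divisors of the constant over divisors of the leading coefficient, w = −5/4 is a root, giving the factor (4·w+5) and quotient 35·w^4−204·w^3+1432·w^2−2196·w+693.
Next, w = 7/5 is a root, giving the factor (5·w−7) and quotient 7·w^3−31·w^2+243·w−99.
Next, w = 3/7 is a root, giving the factor (7·w−3) and quotient w^2−4·w+33.
The quadratic w^2−4·w+33 has discriminant −116 < 0 and is irreducible over ℤ.

(4·w+5)·(5·w−7)·(7·w−3)·(w^2−4·w+33)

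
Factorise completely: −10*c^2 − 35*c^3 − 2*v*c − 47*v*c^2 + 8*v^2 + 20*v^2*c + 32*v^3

Group: 4*v*(8*v^2 + 15*v*c + 2*v + 7*c^2 + 2*c) − 5*c*(8*v^2 + 15*v*c + 2*v + 7*c^2 + 2*c); both groups contain (8*v^2 + 15*v*c + 2*v + 7*c^2 + 2*c), so (4*v − 5*c) is a factor with cofactor 8*v^2 + 15*v*c + 2*v + 7*c^2 + 2*c.
The cofactor groups again: 8*v^2 + 15*v*c + 2*v + 7*c^2 + 2*c = 8*v*(v + c) + (7*c + 2)*(v + c); both groups contain (v + c), giving (8*v + 7*c + 2)*(v + c).

(4*v − 5*c)*(8*v + 7*c + 2)*(v + c)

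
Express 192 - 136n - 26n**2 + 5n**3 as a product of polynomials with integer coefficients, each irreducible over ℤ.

By the rational root theorem, n = 6/5 is a root, so (5n - 6) is a factor; dividing leaves n**2 - 4n - 32.
The remaining quadratic factors as (n - 8)(n + 4).

(5n - 6)(n + 4)(n - 8)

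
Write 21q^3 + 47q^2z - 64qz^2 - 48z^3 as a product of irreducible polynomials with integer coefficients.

Group: 3q(7q^2 + 25qz + 12z^2) - 4z(7q^2 + 25qz + 12z^2); both groups contain (7q^2 + 25qz + 12z^2), so (3q - 4z) is a factor with cofactor 7q^2 + 25qz + 12z^2.
The cofactor groups again: 7q^2 + 25qz + 12z^2 = 7q(q + 3z) + 4z(q + 3z); both groups contain (q + 3z), giving (7q + 4z)(q + 3z).

(3q - 4z)(7q + 4z)(q + 3z)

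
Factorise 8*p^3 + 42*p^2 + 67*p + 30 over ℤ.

(2*p + 5)*(4*p + 3)*(p + 2)

Among the possible rational roots, p = −5/2 is a root, giving the factor (2*p + 5) and quotient 4*p^2 + 11*p + 6.
The remaining quadratic factors as (p + 2)(4*p + 3).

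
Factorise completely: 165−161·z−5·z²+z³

Trying the rational-root candidates, z = 15 is a root, so (z−15) divides it; the quotient is z²+10·z−11.
The remaining quadratic factors as (z+11)(z−1).

(z+11)·(z−1)·(z−15)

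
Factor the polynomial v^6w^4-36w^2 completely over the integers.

Pull out the common factor w^2, leaving v^6w^2-36.
Recognize a difference of squares with the parts v^3w and 6.

w^2(v^3w+6)(v^3w-6)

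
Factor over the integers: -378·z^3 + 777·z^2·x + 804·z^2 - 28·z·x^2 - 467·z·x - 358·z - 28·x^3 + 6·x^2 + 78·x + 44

Group: 9·z·(-42·z^2 + 77·z·x + 80·z + 14·x^2 - 17·x - 22) + (-2·x - 2)·(-42·z^2 + 77·z·x + 80·z + 14·x^2 - 17·x - 22); both groups contain (-42·z^2 + 77·z·x + 80·z + 14·x^2 - 17·x - 22), so (9·z - 2·x - 2) is a factor with cofactor -42·z^2 + 77·z·x + 80·z + 14·x^2 - 17·x - 22.
The cofactor groups again: -42·z^2 + 77·z·x + 80·z + 14·x^2 - 17·x - 22 = -7·z·(6·z + x - 2) + (14·x + 11)·(6·z + x - 2); both groups contain (6·z + x - 2), giving -(7·z - 14·x - 11)·(6·z + x - 2).

-(7·z - 14·x - 11)·(9·z - 2·x - 2)·(6·z + x - 2)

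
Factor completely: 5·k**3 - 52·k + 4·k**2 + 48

By the rational root theorem, k = 2 is a root, so (k - 2) is a factor; dividing leaves 5·k**2 + 14·k - 24.
The remaining quadratic factors as (5·k - 6)(k + 4).

(5·k - 6)·(k + 4)·(k - 2)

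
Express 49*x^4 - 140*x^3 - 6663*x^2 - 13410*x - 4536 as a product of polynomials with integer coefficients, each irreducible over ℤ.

(7*x + 12)*(7*x + 3)*(x + 9)*(x - 14)

Testing divisors of the constant over divisors of the leading coefficient, x = -12/7 is a root, so (7*x + 12) is a factor; dividing leaves 7*x^3 - 32*x^2 - 897*x - 378.
Next, x = -9 is a root, so (x + 9) is a factor; dividing leaves 7*x^2 - 95*x - 42.
The remaining quadratic factors as (7*x + 3)(x - 14).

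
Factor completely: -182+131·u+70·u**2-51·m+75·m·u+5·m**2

(5·m+5·u+14)·(m+14·u-13)

Group: 5·m·(m+14·u-13) + (5·u+14)·(m+14·u-13); both groups contain (m+14·u-13).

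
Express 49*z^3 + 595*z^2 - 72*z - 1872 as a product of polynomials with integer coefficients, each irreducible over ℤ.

Testing divisors of the constant over divisors of the leading coefficient, z = -12 is a root, so (z + 12) divides it; the quotient is 49*z^2 + 7*z - 156.
The remaining quadratic factors as (7*z + 13)(7*z - 12).

(7*z + 13)*(7*z - 12)*(z + 12)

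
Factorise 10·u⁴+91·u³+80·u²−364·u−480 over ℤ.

(2·u+15)·(5·u+8)·(u+2)·(u−2)

Trying the rational-root candidates, u = 2 is a root, giving the factor (u−2) and quotient 10·u³+111·u²+302·u+240.
Continuing, u = −2 is a root, so (u+2) is a factor; dividing leaves 10·u²+91·u+120.
The remaining quadratic factors as (2·u+15)(5·u+8).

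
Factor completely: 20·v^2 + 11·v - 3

Need a pair with product 20·(-3) = -60 and sum 11: that's -4 and 15.
Split the middle term: 20·v^2 - 4·v + 15·v - 3 = 4·v·(5·v - 1) + 3·(5·v - 1).

(4·v + 3)·(5·v - 1)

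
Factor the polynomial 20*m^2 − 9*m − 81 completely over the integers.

(4*m − 9)*(5*m + 9)

Need a pair with product 20·(−81) = −1620 and sum −9: that's 36 and −45.
Split the middle term: 20*m^2 + 36*m − 45*m − 81 = 4*m*(5*m + 9) − 9*(5*m + 9).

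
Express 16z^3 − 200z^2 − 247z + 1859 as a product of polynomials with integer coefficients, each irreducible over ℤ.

(4z + 13)(4z − 11)(z − 13)

By the rational root theorem, z = 13 is a root, giving the factor (z − 13) and quotient 16z^2 + 8z − 143.
The remaining quadratic factors as (4z + 13)(4z − 11).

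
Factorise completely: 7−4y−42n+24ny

(4y−7)(6n−1)

Group as (24ny−42n) + (−4y+7) = 6n(4y−7) − (4y−7).
Both groups share the factor (4y−7).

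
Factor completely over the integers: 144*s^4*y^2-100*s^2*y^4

4*s^2*y^2*(6*s+5*y)*(6*s-5*y)

Factor out 4*s^2*y^2, leaving 36*s^2-25*y^2, which is a difference of two squares.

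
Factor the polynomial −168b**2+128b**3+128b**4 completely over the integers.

Pull out the common factor 8b**2, then factor the remaining trinomial.

8b**2(4b+7)(4b−3)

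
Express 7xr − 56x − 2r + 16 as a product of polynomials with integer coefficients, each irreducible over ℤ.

(7x − 2)(r − 8)

Group as (7xr − 56x) + (−2r + 16) = 7x(r − 8) − 2(r − 8).
Both groups share the factor (r − 8).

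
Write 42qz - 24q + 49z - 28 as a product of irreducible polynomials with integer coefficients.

(6q + 7)(7z - 4)

Group as (42qz - 24q) + (49z - 28) = 6q(7z - 4) + 7(7z - 4).
Both groups share the factor (7z - 4).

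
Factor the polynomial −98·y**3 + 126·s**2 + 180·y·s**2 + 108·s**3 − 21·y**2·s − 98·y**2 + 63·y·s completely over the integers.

−(2·y − 3·s)·(7·y + 6·s)·(7·y + 6·s + 7)

Group: 7·y·(−14·y**2 + 9·y·s − 14·y + 18·s**2 + 21·s) + 6·s·(−14·y**2 + 9·y·s − 14·y + 18·s**2 + 21·s); both groups contain (−14·y**2 + 9·y·s − 14·y + 18·s**2 + 21·s), so (7·y + 6·s) is a factor with cofactor −14·y**2 + 9·y·s − 14·y + 18·s**2 + 21·s.
The cofactor groups again: −14·y**2 + 9·y·s − 14·y + 18·s**2 + 21·s = −2·y·(7·y + 6·s + 7) + 3·s·(7·y + 6·s + 7); both groups contain (7·y + 6·s + 7), giving −(2·y − 3·s)·(7·y + 6·s + 7).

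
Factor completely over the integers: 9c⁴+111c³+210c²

Pull out the common factor 3c², then factor the remaining trinomial.

3c²(3c+7)(c+10)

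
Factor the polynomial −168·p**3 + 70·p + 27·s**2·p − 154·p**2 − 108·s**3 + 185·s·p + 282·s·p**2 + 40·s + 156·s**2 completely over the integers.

−(3·s − 4·p − 5)·(9·s − 6·p + 2)·(4·s + 7·p)

Group: 9·s·(−12·s**2 − 5·s·p + 20·s + 28·p**2 + 35·p) + (−6·p + 2)·(−12·s**2 − 5·s·p + 20·s + 28·p**2 + 35·p); both groups contain (−12·s**2 − 5·s·p + 20·s + 28·p**2 + 35·p), so (9·s − 6·p + 2) is a factor with cofactor −12·s**2 − 5·s·p + 20·s + 28·p**2 + 35·p.
The cofactor groups again: −12·s**2 − 5·s·p + 20·s + 28·p**2 + 35·p = −3·s·(4·s + 7·p) + (4·p + 5)·(4·s + 7·p); both groups contain (4·s + 7·p), giving −(3·s − 4·p − 5)·(4·s + 7·p).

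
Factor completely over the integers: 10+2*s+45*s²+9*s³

(s+5)*(9*s²+2)

Group as (9*s³+2*s) + (45*s²+10) = s*(9*s²+2) + 5*(9*s²+2).
Both groups share the factor (9*s²+2).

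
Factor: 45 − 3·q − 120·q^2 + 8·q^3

Group as (8·q^3 − 3·q) + (−120·q^2 + 45) = q·(8·q^2 − 3) − 15·(8·q^2 − 3).
Both groups share the factor (8·q^2 − 3).

(q − 15)·(8·q^2 − 3)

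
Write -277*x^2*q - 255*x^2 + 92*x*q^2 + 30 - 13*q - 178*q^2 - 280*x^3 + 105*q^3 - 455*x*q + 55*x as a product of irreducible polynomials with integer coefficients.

Group: 8*x*(-35*x^2 - 4*x*q - 45*x + 15*q^2 - 19*q - 10) + (7*q - 3)*(-35*x^2 - 4*x*q - 45*x + 15*q^2 - 19*q - 10); both groups contain (-35*x^2 - 4*x*q - 45*x + 15*q^2 - 19*q - 10), so (8*x + 7*q - 3) is a factor with cofactor -35*x^2 - 4*x*q - 45*x + 15*q^2 - 19*q - 10.
The cofactor groups again: -35*x^2 - 4*x*q - 45*x + 15*q^2 - 19*q - 10 = -5*x*(7*x + 5*q + 2) + (3*q - 5)*(7*x + 5*q + 2); both groups contain (7*x + 5*q + 2), giving -(5*x - 3*q + 5)*(7*x + 5*q + 2).

-(5*x - 3*q + 5)*(7*x + 5*q + 2)*(8*x + 7*q - 3)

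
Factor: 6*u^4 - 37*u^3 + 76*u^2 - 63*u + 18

(2*u - 3)*(3*u - 2)*(u - 1)*(u - 3)

Testing divisors of the constant over divisors of the leading coefficient, u = 1 is a root, so (u - 1) is a factor; dividing leaves 6*u^3 - 31*u^2 + 45*u - 18.
Next, u = 3/2 is a root, giving the factor (2*u - 3) and quotient 3*u^2 - 11*u + 6.
The remaining quadratic factors as (3*u - 2)(u - 3).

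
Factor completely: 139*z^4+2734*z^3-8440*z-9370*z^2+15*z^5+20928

(3*z-4)*(5*z+8)*(z-3)*(z^2+12*z+218)

By the rational root theorem, z = 3 is a root, giving the factor (z-3) and quotient 15*z^4+184*z^3+3286*z^2+488*z-6976.
Next, z = -8/5 is a root, so (5*z+8) is a factor; dividing leaves 3*z^3+32*z^2+606*z-872.
Next, z = 4/3 is a root, so (3*z-4) is a factor; dividing leaves z^2+12*z+218.
The quadratic z^2+12*z+218 has discriminant -728 < 0 and is irreducible over ℤ.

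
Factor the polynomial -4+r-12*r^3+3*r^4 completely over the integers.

Group as (3*r^4+r) + (-12*r^3-4) = r*(3*r^3+1) - 4*(3*r^3+1).
Both groups share the factor (3*r^3+1).

(r-4)*(3*r^3+1)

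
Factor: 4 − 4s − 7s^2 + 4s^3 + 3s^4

Testing divisors of the constant over divisors of the leading coefficient, s = 2/3 is a root, so (3s − 2) divides it; the quotient is s^3 + 2s^2 − s − 2.
Next, s = 1 is a root, so (s − 1) divides it; the quotient is s^2 + 3s + 2.
The remaining quadratic factors as (s + 2)(s + 1).

(3s − 2)(s + 1)(s + 2)(s − 1)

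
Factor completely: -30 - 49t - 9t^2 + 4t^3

Among the possible rational roots, t = -2 is a root, so (t + 2) is a factor; dividing leaves 4t^2 - 17t - 15.
The remaining quadratic factors as (t - 5)(4t + 3).

(4t + 3)(t + 2)(t - 5)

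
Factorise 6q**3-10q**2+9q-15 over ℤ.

Group as (6q**3+9q) + (-10q**2-15) = 3q(2q**2+3) - 5(2q**2+3).
Both groups share the factor (2q**2+3).

(3q-5)(2q**2+3)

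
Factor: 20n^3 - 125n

5n(2n + 5)(2n - 5)

Every term has a factor of 5n. Then 4n^2 - 25 = (2n)² − (5)².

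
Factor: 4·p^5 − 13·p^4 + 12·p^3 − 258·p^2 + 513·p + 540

(4·p + 3)·(p − 3)·(p − 4)·(p^2 + 3·p + 15)

Testing divisors of the constant over divisors of the leading coefficient, p = 3 is a root, so (p − 3) divides it; the quotient is 4·p^4 − p^3 + 9·p^2 − 231·p − 180.
Continuing, p = −3/4 is a root, so (4·p + 3) divides it; the quotient is p^3 − p^2 + 3·p − 60.
Continuing, p = 4 is a root, so (p − 4) divides it; the quotient is p^2 + 3·p + 15.
The quadratic p^2 + 3·p + 15 has discriminant −51 < 0 and is irreducible over ℤ.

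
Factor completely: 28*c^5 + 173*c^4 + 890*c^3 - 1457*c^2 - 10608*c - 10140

Trying the rational-root candidates, c = -10/7 is a root, so (7*c + 10) divides it; the quotient is 4*c^4 + 19*c^3 + 100*c^2 - 351*c - 1014.
Continuing, c = 13/4 is a root, so (4*c - 13) divides it; the quotient is c^3 + 8*c^2 + 51*c + 78.
Then c = -2 is a root, giving the factor (c + 2) and quotient c^2 + 6*c + 39.
The quadratic c^2 + 6*c + 39 has discriminant -120 < 0 and is irreducible over ℤ.

(4*c - 13)*(7*c + 10)*(c + 2)*(c^2 + 6*c + 39)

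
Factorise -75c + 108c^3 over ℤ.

Factor out 3c, leaving 36c^2 - 25, which is a difference of two squares.

3c(6c + 5)(6c - 5)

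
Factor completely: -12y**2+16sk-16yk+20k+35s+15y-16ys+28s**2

-(4y-4s-5)(3y+7s+4k)

Group: -4y(3y+7s+4k) + (4s+5)(3y+7s+4k); both groups contain (3y+7s+4k).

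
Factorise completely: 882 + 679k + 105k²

7(3k + 14)(5k + 9)

Pull out the common factor 7, then factor the remaining trinomial.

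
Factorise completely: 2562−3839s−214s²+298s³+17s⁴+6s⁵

(2s+7)(3s−2)(s−3)(s²+3s+61)

Testing divisors of the constant over divisors of the leading coefficient, s = −7/2 is a root, so (2s+7) is a factor; dividing leaves 3s⁴−2s³+156s²−653s+366.
Continuing, s = 3 is a root, giving the factor (s−3) and quotient 3s³+7s²+177s−122.
Continuing, s = 2/3 is a root, so (3s−2) is a factor; dividing leaves s²+3s+61.
The quadratic s²+3s+61 has discriminant −235 < 0 and is irreducible over ℤ.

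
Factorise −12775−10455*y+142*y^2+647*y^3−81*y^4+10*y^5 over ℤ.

Among the possible rational roots, y = −5/2 is a root, so (2*y+5) is a factor; dividing leaves 5*y^4−53*y^3+456*y^2−1069*y−2555.
Next, y = −7/5 is a root, so (5*y+7) is a factor; dividing leaves y^3−12*y^2+108*y−365.
Then y = 5 is a root, so (y−5) divides it; the quotient is y^2−7*y+73.
The quadratic y^2−7*y+73 has discriminant −243 < 0 and is irreducible over ℤ.

(2*y+5)*(5*y+7)*(y−5)*(y^2−7*y+73)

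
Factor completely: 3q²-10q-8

Need a pair with product 3·(-8) = -24 and sum -10: that's 2 and -12.
Split the middle term: 3q²+2q - 12q-8 = q(3q+2) - 4(3q+2).

(3q+2)(q-4)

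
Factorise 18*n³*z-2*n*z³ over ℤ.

2*n*z*(3*n+z)*(3*n-z)

Pull out the common factor 2*n*z; 9*n²-z² is a difference of squares.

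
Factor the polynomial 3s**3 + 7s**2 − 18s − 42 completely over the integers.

(3s + 7)(s**2 − 6)

Group as (3s**3 − 18s) + (7s**2 − 42) = 3s(s**2 − 6) + 7(s**2 − 6).
Both groups share the factor (s**2 − 6).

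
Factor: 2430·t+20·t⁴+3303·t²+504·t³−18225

Testing divisors of the constant over divisors of the leading coefficient, t = −9/2 is a root, so (2·t+9) is a factor; dividing leaves 10·t³+207·t²+720·t−2025.
Then t = 9/5 is a root, so (5·t−9) is a factor; dividing leaves 2·t²+45·t+225.
The remaining quadratic factors as (t+15)(2·t+15).

(2·t+15)·(2·t+9)·(5·t−9)·(t+15)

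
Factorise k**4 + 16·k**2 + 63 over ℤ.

(k**2 + 7)·(k**2 + 9)

Substitute u = k**2 to get a quadratic in u, then factor.
k**2 + 7 is irreducible over ℤ (always positive, so no real roots).
k**2 + 9 is irreducible over ℤ (sum of squares).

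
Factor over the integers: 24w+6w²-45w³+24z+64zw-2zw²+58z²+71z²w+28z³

Group: z(28z²+43zw+58z-45w²+6w+24) + w(28z²+43zw+58z-45w²+6w+24); both groups contain (28z²+43zw+58z-45w²+6w+24), so (z+w) is a factor with cofactor 28z²+43zw+58z-45w²+6w+24.
The cofactor groups again: 28z²+43zw+58z-45w²+6w+24 = 7z(4z+9w+6) + (-5w+4)(4z+9w+6); both groups contain (4z+9w+6), giving (7z-5w+4)(4z+9w+6).

(7z-5w+4)(4z+9w+6)(z+w)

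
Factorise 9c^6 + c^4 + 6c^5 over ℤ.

c^4(3c + 1)^2

Pull out the common factor c^4, leaving 9c^2 + 6c + 1.
Recognize a perfect-square trinomial with the parts 3c and 1.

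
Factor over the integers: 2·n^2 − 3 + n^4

Substitute u = n^2 to get a quadratic in u, then factor.
n^2 − 1 is a difference of squares.
n^2 + 3 is irreducible over ℤ (always positive, so no real roots).

(n + 1)·(n − 1)·(n^2 + 3)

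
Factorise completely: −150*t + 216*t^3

6*t*(6*t + 5)*(6*t − 5)

Pull out the common factor 6*t; 36*t^2 − 25 is a difference of squares.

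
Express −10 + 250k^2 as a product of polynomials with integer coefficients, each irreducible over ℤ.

Every term has a factor of 10. Then 25k^2 − 1 = (5k)² − (1)².

10(5k + 1)(5k − 1)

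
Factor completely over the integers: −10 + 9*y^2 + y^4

Substitute u = y^2 to get a quadratic in u, then factor.
y^2 − 1 is a difference of squares.
y^2 + 10 is irreducible over ℤ (always positive, so no real roots).

(y + 1)*(y − 1)*(y^2 + 10)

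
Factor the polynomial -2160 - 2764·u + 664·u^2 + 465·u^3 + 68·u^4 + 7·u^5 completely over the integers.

Trying the rational-root candidates, u = -5/7 is a root, giving the factor (7·u + 5) and quotient u^4 + 9·u^3 + 60·u^2 + 52·u - 432.
Then u = -4 is a root, giving the factor (u + 4) and quotient u^3 + 5·u^2 + 40·u - 108.
Then u = 2 is a root, giving the factor (u - 2) and quotient u^2 + 7·u + 54.
The quadratic u^2 + 7·u + 54 has discriminant -167 < 0 and is irreducible over ℤ.

(7·u + 5)·(u + 4)·(u - 2)·(u^2 + 7·u + 54)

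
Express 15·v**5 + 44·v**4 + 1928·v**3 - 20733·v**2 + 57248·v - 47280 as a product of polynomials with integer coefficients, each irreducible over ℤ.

(3·v - 5)·(5·v - 12)·(v - 4)·(v**2 + 11·v + 197)

Trying the rational-root candidates, v = 5/3 is a root, so (3·v - 5) is a factor; dividing leaves 5·v**4 + 23·v**3 + 681·v**2 - 5776·v + 9456.
Then v = 4 is a root, giving the factor (v - 4) and quotient 5·v**3 + 43·v**2 + 853·v - 2364.
Then v = 12/5 is a root, so (5·v - 12) divides it; the quotient is v**2 + 11·v + 197.
The quadratic v**2 + 11·v + 197 has discriminant -667 < 0 and is irreducible over ℤ.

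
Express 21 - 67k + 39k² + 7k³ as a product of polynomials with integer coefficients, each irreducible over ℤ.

Testing divisors of the constant over divisors of the leading coefficient, k = 1 is a root, so (k - 1) divides it; the quotient is 7k² + 46k - 21.
The remaining quadratic factors as (k + 7)(7k - 3).

(7k - 3)(k + 7)(k - 1)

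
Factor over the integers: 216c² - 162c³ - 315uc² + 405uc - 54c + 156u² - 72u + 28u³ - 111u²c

Group: 4u(7u² - 33uc + 39u - 54c² + 72c - 18) + 3c(7u² - 33uc + 39u - 54c² + 72c - 18); both groups contain (7u² - 33uc + 39u - 54c² + 72c - 18), so (4u + 3c) is a factor with cofactor 7u² - 33uc + 39u - 54c² + 72c - 18.
The cofactor groups again: 7u² - 33uc + 39u - 54c² + 72c - 18 = u(7u + 9c - 3) + (-6c + 6)(7u + 9c - 3); both groups contain (7u + 9c - 3), giving (u - 6c + 6)(7u + 9c - 3).

(u - 6c + 6)(4u + 3c)(7u + 9c - 3)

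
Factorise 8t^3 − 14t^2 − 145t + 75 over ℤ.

Among the possible rational roots, t = 1/2 is a root, so (2t − 1) is a factor; dividing leaves 4t^2 − 5t − 75.
The remaining quadratic factors as (t − 5)(4t + 15).

(2t − 1)(4t + 15)(t − 5)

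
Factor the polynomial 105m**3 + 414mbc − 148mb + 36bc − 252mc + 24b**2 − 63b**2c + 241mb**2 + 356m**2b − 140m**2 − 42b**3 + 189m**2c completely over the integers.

Group: 5m(21m**2 + 46mb − 28m − 7b**2 + 4b) + (6b + 9c)(21m**2 + 46mb − 28m − 7b**2 + 4b); both groups contain (21m**2 + 46mb − 28m − 7b**2 + 4b), so (5m + 6b + 9c) is a factor with cofactor 21m**2 + 46mb − 28m − 7b**2 + 4b.
The cofactor groups again: 21m**2 + 46mb − 28m − 7b**2 + 4b = 3m(7m − b) + (7b − 4)(7m − b); both groups contain (7m − b), giving (3m + 7b − 4)(7m − b).

(7m − b)(5m + 6b + 9c)(3m + 7b − 4)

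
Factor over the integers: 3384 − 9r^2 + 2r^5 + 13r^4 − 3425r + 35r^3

(2r − 9)(r + 8)(r − 1)(r^2 + 4r + 47)

By the rational root theorem, r = 1 is a root, so (r − 1) divides it; the quotient is 2r^4 + 15r^3 + 50r^2 + 41r − 3384.
Next, r = −8 is a root, giving the factor (r + 8) and quotient 2r^3 − r^2 + 58r − 423.
Continuing, r = 9/2 is a root, so (2r − 9) divides it; the quotient is r^2 + 4r + 47.
The quadratic r^2 + 4r + 47 has discriminant −172 < 0 and is irreducible over ℤ.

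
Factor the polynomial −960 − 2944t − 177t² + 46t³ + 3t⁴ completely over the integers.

By the rational root theorem, t = 8 is a root, so (t − 8) is a factor; dividing leaves 3t³ + 70t² + 383t + 120.
Continuing, t = −15 is a root, so (t + 15) is a factor; dividing leaves 3t² + 25t + 8.
The remaining quadratic factors as (3t + 1)(t + 8).

(3t + 1)(t + 15)(t + 8)(t − 8)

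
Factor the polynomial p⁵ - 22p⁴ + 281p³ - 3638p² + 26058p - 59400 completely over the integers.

Trying the rational-root candidates, p = 9 is a root, giving the factor (p - 9) and quotient p⁴ - 13p³ + 164p² - 2162p + 6600.
Then p = 11 is a root, so (p - 11) divides it; the quotient is p³ - 2p² + 142p - 600.
Then p = 4 is a root, so (p - 4) is a factor; dividing leaves p² + 2p + 150.
The quadratic p² + 2p + 150 has discriminant -596 < 0 and is irreducible over ℤ.

(p - 11)(p - 4)(p - 9)(p² + 2p + 150)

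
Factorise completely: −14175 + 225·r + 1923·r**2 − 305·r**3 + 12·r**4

(3·r + 7)·(4·r − 15)·(r − 15)·(r − 9)

Trying the rational-root candidates, r = −7/3 is a root, giving the factor (3·r + 7) and quotient 4·r**3 − 111·r**2 + 900·r − 2025.
Next, r = 15/4 is a root, so (4·r − 15) is a factor; dividing leaves r**2 − 24·r + 135.
The remaining quadratic factors as (r − 15)(r − 9).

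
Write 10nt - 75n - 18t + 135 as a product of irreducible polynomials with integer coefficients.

Group as (10nt - 75n) + (-18t + 135) = 5n(2t - 15) - 9(2t - 15).
Both groups share the factor (2t - 15).

(2t - 15)(5n - 9)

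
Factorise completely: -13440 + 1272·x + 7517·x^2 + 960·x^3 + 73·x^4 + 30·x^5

Among the possible rational roots, x = -5 is a root, so (x + 5) is a factor; dividing leaves 30·x^4 - 77·x^3 + 1345·x^2 + 792·x - 2688.
Continuing, x = -8/5 is a root, so (5·x + 8) is a factor; dividing leaves 6·x^3 - 25·x^2 + 309·x - 336.
Then x = 7/6 is a root, so (6·x - 7) is a factor; dividing leaves x^2 - 3·x + 48.
The quadratic x^2 - 3·x + 48 has discriminant -183 < 0 and is irreducible over ℤ.

(5·x + 8)·(6·x - 7)·(x + 5)·(x^2 - 3·x + 48)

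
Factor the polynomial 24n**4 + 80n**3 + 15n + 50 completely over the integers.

Group as (24n**4 + 15n) + (80n**3 + 50) = 3n(8n**3 + 5) + 10(8n**3 + 5).
Both groups share the factor (8n**3 + 5).

(3n + 10)(8n**3 + 5)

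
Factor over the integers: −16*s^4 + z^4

(z − 2*s)*(z + 2*s)*(z^2 + 4*s^2)

Write as (z^2)² − (4*s^2)², then factor z^2 − 4*s^2 once more.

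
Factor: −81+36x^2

Pull out the common factor 9; 4x^2−9 is a difference of squares.

9(2x+3)(2x−3)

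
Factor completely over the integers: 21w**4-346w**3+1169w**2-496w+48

By the rational root theorem, w = 12 is a root, so (w-12) divides it; the quotient is 21w**3-94w**2+41w-4.
Then w = 1/3 is a root, so (3w-1) is a factor; dividing leaves 7w**2-29w+4.
The remaining quadratic factors as (w-4)(7w-1).

(3w-1)(7w-1)(w-12)(w-4)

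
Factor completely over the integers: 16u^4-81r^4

(2u-3r)(2u+3r)(4u^2+9r^2)

Write as (4u^2)² − (9r^2)², then factor 4u^2-9r^2 once more.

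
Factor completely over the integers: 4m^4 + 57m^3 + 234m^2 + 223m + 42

Testing divisors of the constant over divisors of the leading coefficient, m = -6 is a root, giving the factor (m + 6) and quotient 4m^3 + 33m^2 + 36m + 7.
Next, m = -7 is a root, so (m + 7) is a factor; dividing leaves 4m^2 + 5m + 1.
The remaining quadratic factors as (4m + 1)(m + 1).

(4m + 1)(m + 1)(m + 6)(m + 7)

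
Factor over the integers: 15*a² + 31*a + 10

(3*a + 5)*(5*a + 2)

Need a pair with product 15·10 = 150 and sum 31: that's 6 and 25.
Split the middle term: 15*a² + 6*a + 25*a + 10 = 3*a*(5*a + 2) + 5*(5*a + 2).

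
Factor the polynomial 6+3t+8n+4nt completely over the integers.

(4n+3)(t+2)

Group as (4nt+8n) + (3t+6) = 4n(t+2) + 3(t+2).
Both groups share the factor (t+2).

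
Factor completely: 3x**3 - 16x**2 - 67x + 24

(3x - 1)(x + 3)(x - 8)

Among the possible rational roots, x = 1/3 is a root, so (3x - 1) is a factor; dividing leaves x**2 - 5x - 24.
The remaining quadratic factors as (x + 3)(x - 8).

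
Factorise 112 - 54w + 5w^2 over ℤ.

Need a pair with product 5·112 = 560 and sum -54: that's -14 and -40.
Split the middle term: 5w^2 - 14w - 40w + 112 = w(5w - 14) - 8(5w - 14).

(5w - 14)(w - 8)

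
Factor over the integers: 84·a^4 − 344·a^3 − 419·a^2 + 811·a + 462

By the rational root theorem, a = −11/7 is a root, so (7·a + 11) is a factor; dividing leaves 12·a^3 − 68·a^2 + 47·a + 42.
Then a = −1/2 is a root, giving the factor (2·a + 1) and quotient 6·a^2 − 37·a + 42.
The remaining quadratic factors as (2·a − 3)(3·a − 14).

(2·a + 1)·(2·a − 3)·(3·a − 14)·(7·a + 11)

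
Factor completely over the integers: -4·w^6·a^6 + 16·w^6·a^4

-4·a^4·w^6·(a + 2)·(a - 2)

Factor out 4·w^6·a^4 first: what remains is -a^2 + 4.
Recognize a difference of squares with the parts 2 and a.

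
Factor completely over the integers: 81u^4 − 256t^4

Write as (9u^2)² − (16t^2)², then factor 9u^2 − 16t^2 once more.

(3u − 4t)(3u + 4t)(9u^2 + 16t^2)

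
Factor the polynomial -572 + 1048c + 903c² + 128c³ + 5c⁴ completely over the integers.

(5c - 2)(c + 11)(c + 13)(c + 2)

Trying the rational-root candidates, c = 2/5 is a root, so (5c - 2) divides it; the quotient is c³ + 26c² + 191c + 286.
Next, c = -13 is a root, so (c + 13) divides it; the quotient is c² + 13c + 22.
The remaining quadratic factors as (c + 2)(c + 11).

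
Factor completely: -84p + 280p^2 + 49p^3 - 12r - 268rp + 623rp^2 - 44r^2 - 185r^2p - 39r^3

Group: r(-39r^2 + 88rp - 44r + 7p^2 + 40p - 12) + 7p(-39r^2 + 88rp - 44r + 7p^2 + 40p - 12); both groups contain (-39r^2 + 88rp - 44r + 7p^2 + 40p - 12), so (r + 7p) is a factor with cofactor -39r^2 + 88rp - 44r + 7p^2 + 40p - 12.
The cofactor groups again: -39r^2 + 88rp - 44r + 7p^2 + 40p - 12 = -3r(13r + p + 6) + (7p - 2)(13r + p + 6); both groups contain (13r + p + 6), giving -(3r - 7p + 2)(13r + p + 6).

-(3r - 7p + 2)(r + 7p)(13r + p + 6)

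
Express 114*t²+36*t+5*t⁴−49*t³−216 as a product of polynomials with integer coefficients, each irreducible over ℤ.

Among the possible rational roots, t = 6 is a root, so (t−6) is a factor; dividing leaves 5*t³−19*t²+36.
Then t = 2 is a root, so (t−2) divides it; the quotient is 5*t²−9*t−18.
The remaining quadratic factors as (5*t+6)(t−3).

(5*t+6)*(t−2)*(t−3)*(t−6)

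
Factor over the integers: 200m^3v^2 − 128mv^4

8mv^2(5m + 4v)(5m − 4v)

Every term has a factor of 8mv^2. Then 25m^2 − 16v^2 = (5m)² − (4v)².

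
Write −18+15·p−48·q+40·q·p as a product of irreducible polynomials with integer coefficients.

(5·p−6)·(8·q+3)

Group as (40·q·p−48·q) + (15·p−18) = 8·q·(5·p−6) + 3·(5·p−6).
Both groups share the factor (5·p−6).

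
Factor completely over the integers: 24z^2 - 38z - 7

(4z - 7)(6z + 1)

Need a pair with product 24·(-7) = -168 and sum -38: that's -42 and 4.
Split the middle term: 24z^2 - 42z + 4z - 7 = 6z(4z - 7) + (4z - 7).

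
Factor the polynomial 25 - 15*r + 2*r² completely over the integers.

Need a pair with product 2·25 = 50 and sum -15: that's -10 and -5.
Split the middle term: 2*r² - 10*r - 5*r + 25 = 2*r*(r - 5) - 5*(r - 5).

(2*r - 5)*(r - 5)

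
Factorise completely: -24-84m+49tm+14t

Group as (49tm+14t) + (-84m-24) = 7t(7m+2) - 12(7m+2).
Both groups share the factor (7m+2).

(7m+2)(7t-12)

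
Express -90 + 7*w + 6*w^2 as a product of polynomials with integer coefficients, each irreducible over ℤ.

Need a pair with product 6·(-90) = -540 and sum 7: that's -20 and 27.
Split the middle term: 6*w^2 - 20*w + 27*w - 90 = 2*w*(3*w - 10) + 9*(3*w - 10).

(2*w + 9)*(3*w - 10)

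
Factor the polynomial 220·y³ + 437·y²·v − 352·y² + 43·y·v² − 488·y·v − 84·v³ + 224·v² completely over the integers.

Group: 11·y·(20·y² + 47·y·v − 32·y + 21·v² − 56·v) − 4·v·(20·y² + 47·y·v − 32·y + 21·v² − 56·v); both groups contain (20·y² + 47·y·v − 32·y + 21·v² − 56·v), so (11·y − 4·v) is a factor with cofactor 20·y² + 47·y·v − 32·y + 21·v² − 56·v.
The cofactor groups again: 20·y² + 47·y·v − 32·y + 21·v² − 56·v = 5·y·(4·y + 7·v) + (3·v − 8)·(4·y + 7·v); both groups contain (4·y + 7·v), giving (5·y + 3·v − 8)·(4·y + 7·v).

(11·y − 4·v)·(5·y + 3·v − 8)·(4·y + 7·v)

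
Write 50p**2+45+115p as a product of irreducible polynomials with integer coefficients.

Pull out the common factor 5, then factor the remaining trinomial.

5(2p+1)(5p+9)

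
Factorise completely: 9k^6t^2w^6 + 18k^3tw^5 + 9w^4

Every term has a factor of 9w^4; factoring it out leaves k^6t^2w^2 + 2k^3tw + 1.
Recognize a perfect-square trinomial with the parts k^3tw and 1.

9w^4(k^3tw + 1)^2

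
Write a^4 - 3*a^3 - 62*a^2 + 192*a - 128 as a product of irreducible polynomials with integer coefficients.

Among the possible rational roots, a = 1 is a root, giving the factor (a - 1) and quotient a^3 - 2*a^2 - 64*a + 128.
Next, a = -8 is a root, giving the factor (a + 8) and quotient a^2 - 10*a + 16.
The remaining quadratic factors as (a - 2)(a - 8).

(a + 8)*(a - 1)*(a - 2)*(a - 8)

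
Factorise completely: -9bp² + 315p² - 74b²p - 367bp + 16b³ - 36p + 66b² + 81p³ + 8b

(2b - 9p)(8b - 9p + 1)(b + p + 4)

Group: 2b(8b² - bp + 33b - 9p² - 35p + 4) - 9p(8b² - bp + 33b - 9p² - 35p + 4); both groups contain (8b² - bp + 33b - 9p² - 35p + 4), so (2b - 9p) is a factor with cofactor 8b² - bp + 33b - 9p² - 35p + 4.
The cofactor groups again: 8b² - bp + 33b - 9p² - 35p + 4 = b(8b - 9p + 1) + (p + 4)(8b - 9p + 1); both groups contain (8b - 9p + 1), giving (b + p + 4)(8b - 9p + 1).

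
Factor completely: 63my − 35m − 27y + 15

(7m − 3)(9y − 5)

Group as (63my − 35m) + (−27y + 15) = 7m(9y − 5) − 3(9y − 5).
Both groups share the factor (9y − 5).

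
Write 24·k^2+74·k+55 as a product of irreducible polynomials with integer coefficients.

(4·k+5)·(6·k+11)

Need a pair with product 24·55 = 1320 and sum 74: that's 30 and 44.
Split the middle term: 24·k^2+30·k + 44·k+55 = 6·k·(4·k+5) + 11·(4·k+5).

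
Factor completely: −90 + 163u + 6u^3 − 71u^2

Trying the rational-root candidates, u = 5/6 is a root, so (6u − 5) is a factor; dividing leaves u^2 − 11u + 18.
The remaining quadratic factors as (u − 2)(u − 9).

(6u − 5)(u − 2)(u − 9)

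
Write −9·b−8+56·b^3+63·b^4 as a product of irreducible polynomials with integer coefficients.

Group as (63·b^4−9·b) + (56·b^3−8) = 9·b·(7·b^3−1) + 8·(7·b^3−1).
Both groups share the factor (7·b^3−1).

(9·b+8)·(7·b^3−1)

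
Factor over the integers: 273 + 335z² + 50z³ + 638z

Testing divisors of the constant over divisors of the leading coefficient, z = −7/2 is a root, so (2z + 7) is a factor; dividing leaves 25z² + 80z + 39.
The remaining quadratic factors as (5z + 3)(5z + 13).

(2z + 7)(5z + 13)(5z + 3)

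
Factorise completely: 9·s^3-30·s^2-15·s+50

Group as (9·s^3-15·s) + (-30·s^2+50) = 3·s·(3·s^2-5) - 10·(3·s^2-5).
Both groups share the factor (3·s^2-5).

(3·s-10)·(3·s^2-5)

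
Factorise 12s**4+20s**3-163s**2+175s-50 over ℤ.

(2s-1)(6s-5)(s+5)(s-2)

Testing divisors of the constant over divisors of the leading coefficient, s = 2 is a root, so (s-2) is a factor; dividing leaves 12s**3+44s**2-75s+25.
Next, s = 1/2 is a root, so (2s-1) is a factor; dividing leaves 6s**2+25s-25.
The remaining quadratic factors as (s+5)(6s-5).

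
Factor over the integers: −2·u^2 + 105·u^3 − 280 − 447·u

Among the possible rational roots, u = −8/5 is a root, so (5·u + 8) is a factor; dividing leaves 21·u^2 − 34·u − 35.
The remaining quadratic factors as (7·u + 5)(3·u − 7).

(3·u − 7)·(5·u + 8)·(7·u + 5)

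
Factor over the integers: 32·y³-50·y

Pull out the common factor 2·y; 16·y²-25 is a difference of squares.

2·y·(4·y+5)·(4·y-5)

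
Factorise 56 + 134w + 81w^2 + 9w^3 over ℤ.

(3w + 2)(3w + 4)(w + 7)

Among the possible rational roots, w = −4/3 is a root, giving the factor (3w + 4) and quotient 3w^2 + 23w + 14.
The remaining quadratic factors as (3w + 2)(w + 7).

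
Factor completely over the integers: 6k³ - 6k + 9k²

Pull out the common factor 3k, then factor the remaining trinomial.

3k(2k - 1)(k + 2)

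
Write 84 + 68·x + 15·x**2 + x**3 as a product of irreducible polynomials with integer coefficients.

Among the possible rational roots, x = -7 is a root, so (x + 7) divides it; the quotient is x**2 + 8·x + 12.
The remaining quadratic factors as (x + 6)(x + 2).

(x + 2)·(x + 6)·(x + 7)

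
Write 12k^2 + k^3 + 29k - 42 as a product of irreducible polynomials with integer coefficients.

By the rational root theorem, k = 1 is a root, so (k - 1) divides it; the quotient is k^2 + 13k + 42.
The remaining quadratic factors as (k + 6)(k + 7).

(k + 6)(k + 7)(k - 1)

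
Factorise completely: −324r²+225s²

9(5s−6r)(5s+6r)

Factor out 9, leaving 25s²−36r², which is a difference of two squares.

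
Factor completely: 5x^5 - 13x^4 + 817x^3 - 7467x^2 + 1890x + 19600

Testing divisors of the constant over divisors of the leading coefficient, x = -7/5 is a root, so (5x + 7) is a factor; dividing leaves x^4 - 4x^3 + 169x^2 - 1730x + 2800.
Next, x = 7 is a root, so (x - 7) divides it; the quotient is x^3 + 3x^2 + 190x - 400.
Next, x = 2 is a root, so (x - 2) divides it; the quotient is x^2 + 5x + 200.
The quadratic x^2 + 5x + 200 has discriminant -775 < 0 and is irreducible over ℤ.

(5x + 7)(x - 2)(x - 7)(x^2 + 5x + 200)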